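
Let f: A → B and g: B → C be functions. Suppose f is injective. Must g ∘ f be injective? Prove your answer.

not injective

No. Take A = B = C = {1, 2}, f = identity (injective), and g(x) = 1 for every x.
Then (g ∘ f)(1) = 1 = (g ∘ f)(2) with 1 ≠ 2, so g ∘ f is not injective.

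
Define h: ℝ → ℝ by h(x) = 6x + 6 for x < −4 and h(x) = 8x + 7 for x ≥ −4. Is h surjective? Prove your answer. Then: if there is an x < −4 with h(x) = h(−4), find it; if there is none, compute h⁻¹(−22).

Both pieces are strictly increasing (slopes 6 and 8), so each is injective on its own interval.
The left piece maps (−∞, −4) onto (−∞, −18); the right piece maps [−4, ∞) onto [−25, ∞).
The union (−∞, −18) ∪ [−25, ∞) covers ℝ, so h is surjective.
For the follow-up: the images overlap, so an x < −4 with h(x) = h(−4) exists. h(−4) = −25; solving 6x + 6 = −25 for x < −4 gives x = (−25 − 6)/6 = −31/6.

-31/6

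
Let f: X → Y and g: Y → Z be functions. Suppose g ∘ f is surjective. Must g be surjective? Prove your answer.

surjective

Let c ∈ Z. Since g ∘ f is surjective, some a ∈ X has g(f(a)) = c. Then b = f(a) ∈ Y satisfies g(b) = c. So g is surjective.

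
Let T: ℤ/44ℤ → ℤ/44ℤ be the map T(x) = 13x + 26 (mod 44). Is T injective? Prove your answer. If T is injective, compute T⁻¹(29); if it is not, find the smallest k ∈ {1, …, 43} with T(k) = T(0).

7

If T(u) = T(v), then 13u ≡ 13v (mod 44). Because gcd(13, 44) = 1, we may cancel 13 to get u ≡ v (mod 44).
Thus T is injective.
We now compute 13⁻¹ mod 44 explicitly. Euclid's algorithm: 44 = 3·13 + 5, 13 = 2·5 + 3, 5 = 1·3 + 2, 3 = 1·2 + 1; back-substituting gives 1 = 17·13 − 5·44, so 13⁻¹ ≡ 17 (mod 44).
Since T is injective, we find T⁻¹(29): we need 13x ≡ 29 − 26 ≡ 3 (mod 44). Using 13⁻¹ = 17: x ≡ 17·3 = 51 = 1·44 + 7, so x = 7.
Check: T(7) = 13·7 + 26 = 117 = 2·44 + 29 ≡ 29 (mod 44).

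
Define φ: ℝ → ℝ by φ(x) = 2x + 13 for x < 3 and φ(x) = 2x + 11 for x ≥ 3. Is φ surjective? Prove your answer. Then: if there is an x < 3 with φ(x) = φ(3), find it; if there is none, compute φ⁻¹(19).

Both pieces are strictly increasing (slopes 2 and 2), so each is injective on its own interval.
The left piece maps (−∞, 3) onto (−∞, 19); the right piece maps [3, ∞) onto [17, ∞).
The union (−∞, 19) ∪ [17, ∞) covers ℝ, so φ is surjective.
For the follow-up: the images overlap, so an x < 3 with φ(x) = φ(3) exists. φ(3) = 17; solving 2x + 13 = 17 for x < 3 gives x = (17 − 13)/2 = 2.

2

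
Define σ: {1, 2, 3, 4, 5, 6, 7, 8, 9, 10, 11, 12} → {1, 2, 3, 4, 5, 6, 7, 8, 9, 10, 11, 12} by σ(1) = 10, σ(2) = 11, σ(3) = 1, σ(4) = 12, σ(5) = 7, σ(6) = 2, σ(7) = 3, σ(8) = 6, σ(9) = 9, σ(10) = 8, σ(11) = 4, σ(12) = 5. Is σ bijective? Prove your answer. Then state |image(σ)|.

The values 10, 11, 1, 12, 7, 2, 3, 6, 9, 8, 4, 5 are a permutation of {1, 2, 3, 4, 5, 6, 7, 8, 9, 10, 11, 12}: each element appears exactly once.
So σ is injective and surjective, hence bijective.
The image of σ is {1, 2, 3, 4, 5, 6, 7, 8, 9, 10, 11, 12}, which has 12 elements.

12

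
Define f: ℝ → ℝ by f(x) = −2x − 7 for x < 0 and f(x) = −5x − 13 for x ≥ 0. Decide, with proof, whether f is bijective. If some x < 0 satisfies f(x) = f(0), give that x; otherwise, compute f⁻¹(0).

Both pieces are strictly decreasing (slopes −2 and −5), so each is injective on its own interval.
The left piece maps (−∞, 0) onto (−7, ∞); the right piece maps [0, ∞) onto (−∞, −13].
The images leave a gap (−7 has no preimage), so f is not surjective, hence not bijective.
Because the two images are disjoint, no x < 0 has f(x) = f(0), so we compute f⁻¹(0): 0 lies in (−7, ∞), so solve −2x − 7 = 0: x = (0 + 7)/(−2) = −7/2.

-7/2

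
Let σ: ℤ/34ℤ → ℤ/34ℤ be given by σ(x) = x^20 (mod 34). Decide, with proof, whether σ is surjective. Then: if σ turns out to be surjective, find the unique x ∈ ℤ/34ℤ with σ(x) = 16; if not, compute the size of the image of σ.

10

σ(3): Repeated squaring mod 34: 3^1 ≡ 3, 3^2 ≡ 3² = 9, 3^4 ≡ 9² = 81 ≡ 13, 3^8 ≡ 13² = 169 ≡ 33, 3^16 ≡ 33² = 1089 ≡ 1. Since 20 = 16 + 4, 3^20 ≡ 1·13: 1·13 = 13. So 3^20 ≡ 13 (mod 34).
σ(5): Repeated squaring mod 34: 5^1 ≡ 5, 5^2 ≡ 5² = 25, 5^4 ≡ 25² = 625 ≡ 13, 5^8 ≡ 13² = 169 ≡ 33, 5^16 ≡ 33² = 1089 ≡ 1. Since 20 = 16 + 4, 5^20 ≡ 1·13: 1·13 = 13. So 5^20 ≡ 13 (mod 34).
So σ(3) = σ(5) = 13 while 3 ≠ 5, thus σ is not injective.
A non-injective map from the 34-element set ℤ/34ℤ to itself takes at most 33 distinct values, so it cannot be surjective. Thus σ is not surjective.
Since σ is not surjective, we determine |image(σ)|. Computing x^20 mod 34 for each x (by repeated squaring, reducing mod 34 at every step), the values σ(0), σ(1), …, σ(33) are: 0, 1, 16, 13, 18, 13, 4, 21, 16, 33, 4, 21, 30, 1, 30, 33, 18, 17, 18, 33, 30, 1, 30, 21, 4, 33, 16, 21, 4, 13, 18, 13, 16, 1.
The distinct values are {0, 1, 4, 13, 16, 17, 18, 21, 30, 33}; there are 10 of them.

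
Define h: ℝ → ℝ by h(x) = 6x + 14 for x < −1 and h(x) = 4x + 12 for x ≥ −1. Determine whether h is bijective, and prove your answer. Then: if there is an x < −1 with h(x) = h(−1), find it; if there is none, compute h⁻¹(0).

Both pieces are strictly increasing (slopes 6 and 4), so each is injective on its own interval.
The left piece maps (−∞, −1) onto (−∞, 8); the right piece maps [−1, ∞) onto [8, ∞).
Since 8 = 8, the images partition ℝ: h is injective and surjective, hence bijective.
Because the two images are disjoint, no x < −1 has h(x) = h(−1), so we compute h⁻¹(0): 0 lies in (−∞, 8), so solve 6x + 14 = 0: x = (0 − 14)/6 = −7/3.

-7/3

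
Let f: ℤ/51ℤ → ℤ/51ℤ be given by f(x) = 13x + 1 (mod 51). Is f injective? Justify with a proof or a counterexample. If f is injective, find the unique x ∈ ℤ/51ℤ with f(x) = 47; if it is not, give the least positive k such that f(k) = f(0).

By definition, injectivity means: for all a, b in the domain, f(a) = f(b) implies a = b.
Suppose f(a) = f(b) in ℤ/51ℤ. Then 13a + 1 ≡ 13b + 1 (mod 51), thus 13(a − b) ≡ 0 (mod 51).
Since gcd(13, 51) = 1, 13 is invertible modulo 51, so a − b ≡ 0 (mod 51), i.e. a = b.
Thus f is injective.
We now compute 13⁻¹ mod 51 explicitly. Euclid's algorithm: 51 = 3·13 + 12, 13 = 1·12 + 1; back-substituting gives 1 = 4·13 − 1·51, so 13⁻¹ ≡ 4 (mod 51).
Since f is injective, we find f⁻¹(47): we need 13x ≡ 47 − 1 ≡ 46 (mod 51). Using 13⁻¹ = 4: x ≡ 4·46 = 184 = 3·51 + 31, so x = 31.
Check: f(31) = 13·31 + 1 = 404 = 7·51 + 47 ≡ 47 (mod 51).

31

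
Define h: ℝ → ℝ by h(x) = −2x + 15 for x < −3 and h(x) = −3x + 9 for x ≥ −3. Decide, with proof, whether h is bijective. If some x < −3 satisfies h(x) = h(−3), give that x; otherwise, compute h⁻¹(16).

-7/3

Both pieces are strictly decreasing (slopes −2 and −3), so each is injective on its own interval.
The left piece maps (−∞, −3) onto (21, ∞); the right piece maps [−3, ∞) onto (−∞, 18].
The images leave a gap (21 has no preimage), so h is not surjective, hence not bijective.
Because the two images are disjoint, no x < −3 has h(x) = h(−3), so we compute h⁻¹(16): 16 lies in (−∞, 18], so solve −3x + 9 = 16: x = (16 − 9)/(−3) = −7/3.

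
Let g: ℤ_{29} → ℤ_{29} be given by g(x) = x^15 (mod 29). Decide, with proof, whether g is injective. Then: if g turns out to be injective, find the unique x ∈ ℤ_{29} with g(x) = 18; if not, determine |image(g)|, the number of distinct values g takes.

11

Since 29 is prime, the nonzero elements of ℤ_{29} form a cyclic group of order 28.
As gcd(15, 28) = 1, raising to the 15th power is a bijection on this group: if u^15 ≡ v^15 then (uv^{−1})^15 = 1, and the only element of order dividing gcd(15, 28) = 1 is 1, so u = v.
With g(0) = 0 this makes g injective on all of ℤ_{29}, hence bijective (finite equal-size domain and codomain). In particular g is injective.
Since g is injective, we find the preimage of 18. The inverse of x ↦ x^15 on (ℤ_{29})^× is x ↦ x^15, because 15·15 = 225 = 8·28 + 1 ≡ 1 (mod 28) and x^{28} = 1 for x ≠ 0 (Fermat). So g⁻¹(18) = 18^15 mod 29.
Repeated squaring mod 29: 18^1 ≡ 18, 18^2 ≡ 18² = 324 ≡ 5, 18^4 ≡ 5² = 25, 18^8 ≡ 25² = 625 ≡ 16. Since 15 = 8 + 4 + 2 + 1, 18^15 ≡ 16·25·5·18: 16·25 = 400 ≡ 23, then 23·5 = 115 ≡ 28, then 28·18 = 504 ≡ 11. So 18^15 ≡ 11 (mod 29).
Hence g⁻¹(18) = 11.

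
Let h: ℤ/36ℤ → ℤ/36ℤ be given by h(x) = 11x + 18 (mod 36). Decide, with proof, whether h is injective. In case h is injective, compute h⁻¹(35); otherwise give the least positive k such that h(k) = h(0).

Recall that h is injective when h(s) = h(t) forces s = t.
Suppose h(s) = h(t) in ℤ/36ℤ. Then 11s + 18 ≡ 11t + 18 (mod 36), hence 11(s − t) ≡ 0 (mod 36).
Since gcd(11, 36) = 1, 11 is invertible modulo 36, hence s − t ≡ 0 (mod 36), i.e. s = t.
So h is injective.
We now compute 11⁻¹ mod 36 explicitly. Euclid's algorithm: 36 = 3·11 + 3, 11 = 3·3 + 2, 3 = 1·2 + 1; back-substituting gives 1 = 23·11 − 7·36, so 11⁻¹ ≡ 23 (mod 36).
Since h is injective, we compute h⁻¹(35): solve 11x + 18 ≡ 35 (mod 36), i.e. 11x ≡ 17 (mod 36).
Multiplying by 11⁻¹ = 23 gives x ≡ 23·17 = 391 = 10·36 + 31 ≡ 31 (mod 36).
Check: h(31) = 11·31 + 18 = 359 = 9·36 + 35 ≡ 35 (mod 36).

31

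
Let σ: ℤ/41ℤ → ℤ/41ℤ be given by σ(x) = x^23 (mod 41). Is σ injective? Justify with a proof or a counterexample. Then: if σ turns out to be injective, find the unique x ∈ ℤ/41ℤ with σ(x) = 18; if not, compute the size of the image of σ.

Since 41 is prime, the nonzero elements of ℤ/41ℤ form a cyclic group of order 40.
As gcd(23, 40) = 1, raising to the 23rd power is a bijection on this group: if s^23 ≡ t^23 then (st^{−1})^23 = 1, and the only element of order dividing gcd(23, 40) = 1 is 1, so s = t.
With σ(0) = 0 this makes σ injective on all of ℤ/41ℤ, hence bijective (finite equal-size domain and codomain). In particular σ is injective.
Since σ is injective, we find the preimage of 18. The inverse of x ↦ x^23 on (ℤ/41ℤ)^× is x ↦ x^7, because 23·7 = 161 = 4·40 + 1 ≡ 1 (mod 40) and x^{40} = 1 for x ≠ 0 (Fermat). So σ⁻¹(18) = 18^7 mod 41.
Repeated squaring mod 41: 18^1 ≡ 18, 18^2 ≡ 18² = 324 ≡ 37, 18^4 ≡ 37² = 1369 ≡ 16. Since 7 = 4 + 2 + 1, 18^7 ≡ 16·37·18: 16·37 = 592 ≡ 18, then 18·18 = 324 ≡ 37. So 18^7 ≡ 37 (mod 41).
Hence σ⁻¹(18) = 37.

37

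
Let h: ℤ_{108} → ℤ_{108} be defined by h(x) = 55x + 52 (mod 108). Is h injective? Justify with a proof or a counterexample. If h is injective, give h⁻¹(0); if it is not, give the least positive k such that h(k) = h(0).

56

If h(u) = h(v), then 55u ≡ 55v (mod 108). Because gcd(55, 108) = 1, we may cancel 55 to get u ≡ v (mod 108).
Therefore h is injective.
We now compute 55⁻¹ mod 108 explicitly. Euclid's algorithm: 108 = 1·55 + 53, 55 = 1·53 + 2, 53 = 26·2 + 1; back-substituting gives 1 = 55·55 − 28·108, so 55⁻¹ ≡ 55 (mod 108).
Since h is injective, we compute h⁻¹(0): solve 55x + 52 ≡ 0 (mod 108), i.e. 55x ≡ 56 (mod 108).
Multiplying by 55⁻¹ = 55 gives x ≡ 55·56 = 3080 = 28·108 + 56 ≡ 56 (mod 108).
Check: h(56) = 55·56 + 52 = 3132 = 29·108 + 0 ≡ 0 (mod 108).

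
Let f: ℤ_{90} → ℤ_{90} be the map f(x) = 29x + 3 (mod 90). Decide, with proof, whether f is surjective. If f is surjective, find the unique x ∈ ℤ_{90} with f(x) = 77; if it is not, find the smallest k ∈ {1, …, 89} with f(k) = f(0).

46

Since gcd(29, 90) = 1, 29 is invertible modulo 90. Euclid's algorithm: 90 = 3·29 + 3, 29 = 9·3 + 2, 3 = 1·2 + 1; back-substituting gives 1 = 59·29 − 19·90, so 29⁻¹ ≡ 59 (mod 90).
For any y ∈ ℤ_{90}, x = 59(y − 3) mod 90 satisfies f(x) = 29·59(y − 3) + 3 ≡ y (since 29·59 ≡ 1 mod 90). So every y has a preimage.
Thus f is surjective.
Since f is surjective, we find f⁻¹(77): we need 29x ≡ 77 − 3 ≡ 74 (mod 90). Using 29⁻¹ = 59: x ≡ 59·74 = 4366 = 48·90 + 46, so x = 46.
Check: f(46) = 29·46 + 3 = 1337 = 14·90 + 77 ≡ 77 (mod 90).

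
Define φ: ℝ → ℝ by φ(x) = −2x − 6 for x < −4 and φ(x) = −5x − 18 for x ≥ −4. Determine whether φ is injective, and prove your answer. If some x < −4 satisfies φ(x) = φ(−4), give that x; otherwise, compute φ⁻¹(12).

Both pieces are strictly decreasing (slopes −2 and −5), so each is injective on its own interval.
The left piece maps (−∞, −4) onto (2, ∞); the right piece maps [−4, ∞) onto (−∞, 2].
These images are disjoint, so no value is attained by both pieces. Therefore φ is injective.
Because the two images are disjoint, no x < −4 has φ(x) = φ(−4), so we compute φ⁻¹(12): 12 lies in (2, ∞), so solve −2x − 6 = 12: x = (12 + 6)/(−2) = −9.

-9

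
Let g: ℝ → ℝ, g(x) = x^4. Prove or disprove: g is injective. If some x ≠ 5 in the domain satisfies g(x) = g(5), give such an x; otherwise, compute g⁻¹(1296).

g(5) = 625 = (−5)^4 = g(−5) (since 4 is even), with 5 ≠ −5. So g is not injective.
For the follow-up, such an x exists: taking x = −5 ∈ ℝ gives g(−5) = 625 = g(5) with −5 ≠ 5.

-5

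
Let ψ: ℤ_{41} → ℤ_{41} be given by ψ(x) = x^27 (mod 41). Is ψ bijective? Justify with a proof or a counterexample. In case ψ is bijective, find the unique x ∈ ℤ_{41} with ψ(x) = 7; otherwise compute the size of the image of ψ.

Since 41 is prime, the nonzero elements of ℤ_{41} form a cyclic group of order 40.
As gcd(27, 40) = 1, raising to the 27th power is a bijection on this group: if s^27 ≡ t^27 then (st^{−1})^27 = 1, and the only element of order dividing gcd(27, 40) = 1 is 1, so s = t.
With ψ(0) = 0 this makes ψ injective on all of ℤ_{41}, hence bijective (finite equal-size domain and codomain). In particular ψ is bijective.
Since ψ is bijective, we find the preimage of 7. The inverse of x ↦ x^27 on (ℤ_{41})^× is x ↦ x^3, because 27·3 = 81 = 2·40 + 1 ≡ 1 (mod 40) and x^{40} = 1 for x ≠ 0 (Fermat). So ψ⁻¹(7) = 7^3 mod 41.
Repeated squaring mod 41: 7^1 ≡ 7, 7^2 ≡ 7² = 49 ≡ 8. Since 3 = 2 + 1, 7^3 ≡ 8·7: 8·7 = 56 ≡ 15. So 7^3 ≡ 15 (mod 41).
Hence ψ⁻¹(7) = 15.

15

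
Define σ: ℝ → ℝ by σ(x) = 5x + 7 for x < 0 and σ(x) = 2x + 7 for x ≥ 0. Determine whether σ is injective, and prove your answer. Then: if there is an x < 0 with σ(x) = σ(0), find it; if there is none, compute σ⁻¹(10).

Both pieces are strictly increasing (slopes 5 and 2), so each is injective on its own interval.
The left piece maps (−∞, 0) onto (−∞, 7); the right piece maps [0, ∞) onto [7, ∞).
These images are disjoint, so no value is attained by both pieces. Thus σ is injective.
Because the two images are disjoint, no x < 0 has σ(x) = σ(0), so we compute σ⁻¹(10): 10 lies in [7, ∞), so solve 2x + 7 = 10: x = (10 − 7)/2 = 3/2.

3/2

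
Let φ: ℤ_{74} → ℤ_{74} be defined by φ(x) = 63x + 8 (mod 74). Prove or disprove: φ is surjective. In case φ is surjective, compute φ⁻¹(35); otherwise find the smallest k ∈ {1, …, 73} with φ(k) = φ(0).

By definition, surjectivity means every element of the codomain has a preimage under φ.
Since gcd(63, 74) = 1, 63 is invertible modulo 74. Euclid's algorithm: 74 = 1·63 + 11, 63 = 5·11 + 8, 11 = 1·8 + 3, 8 = 2·3 + 2, 3 = 1·2 + 1; back-substituting gives 1 = 47·63 − 40·74, so 63⁻¹ ≡ 47 (mod 74).
For any y ∈ ℤ_{74}, x = 47(y − 8) mod 74 satisfies φ(x) = 63·47(y − 8) + 8 ≡ y (since 63·47 ≡ 1 mod 74). So every y has a preimage.
Thus φ is surjective.
Since φ is surjective, we compute φ⁻¹(35): solve 63x + 8 ≡ 35 (mod 74), i.e. 63x ≡ 27 (mod 74).
Multiplying by 63⁻¹ = 47 gives x ≡ 47·27 = 1269 = 17·74 + 11 ≡ 11 (mod 74).
Check: φ(11) = 63·11 + 8 = 701 = 9·74 + 35 ≡ 35 (mod 74).

11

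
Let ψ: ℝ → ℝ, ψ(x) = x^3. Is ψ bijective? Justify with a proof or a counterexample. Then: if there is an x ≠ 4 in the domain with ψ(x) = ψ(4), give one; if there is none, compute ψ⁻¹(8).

On ℝ, x ↦ x^3 is strictly increasing (injective) and for any y ∈ ℝ the 3rd root y^{1/3} lies in ℝ (surjective). So ψ is bijective.
Since x ↦ x^3 is strictly increasing on ℝ, it is injective there, so no x ≠ 4 in the domain has ψ(x) = ψ(4). We therefore compute ψ⁻¹(8) = 8^{1/3} = 2 (indeed 2^3 = 8).

2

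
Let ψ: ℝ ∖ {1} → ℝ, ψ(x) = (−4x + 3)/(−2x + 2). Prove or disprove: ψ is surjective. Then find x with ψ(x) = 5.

7/6

If ψ(x) = 2, cross-multiplying gives −2(−4x + 3) = −4(−2x + 2), which simplifies to −6 = −8 — false.  So 2 has no preimage and ψ is not surjective.
Solving ψ(x) = 5: cross-multiplying gives −4x + 3 = 5(−2x + 2), which rearranges to 6x = 7, so x = 7/6.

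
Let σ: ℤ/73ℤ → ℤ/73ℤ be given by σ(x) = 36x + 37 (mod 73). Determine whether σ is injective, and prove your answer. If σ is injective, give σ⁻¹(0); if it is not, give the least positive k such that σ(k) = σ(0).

If σ(s) = σ(t), then 36s ≡ 36t (mod 73). Because gcd(36, 73) = 1, we may cancel 36 to get s ≡ t (mod 73).
Thus σ is injective.
We now compute 36⁻¹ mod 73 explicitly. Euclid's algorithm: 73 = 2·36 + 1; back-substituting gives 1 = 71·36 − 35·73, so 36⁻¹ ≡ 71 (mod 73).
Since σ is injective, we compute σ⁻¹(0): solve 36x + 37 ≡ 0 (mod 73), i.e. 36x ≡ 36 (mod 73).
Multiplying by 36⁻¹ = 71 gives x ≡ 71·36 = 2556 = 35·73 + 1 ≡ 1 (mod 73).
Check: σ(1) = 36·1 + 37 = 73 = 1·73 + 0 ≡ 0 (mod 73).

1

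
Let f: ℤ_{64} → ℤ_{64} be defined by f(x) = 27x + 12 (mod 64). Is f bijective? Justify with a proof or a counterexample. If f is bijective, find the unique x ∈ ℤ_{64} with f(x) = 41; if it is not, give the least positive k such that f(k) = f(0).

39

Suppose f(a) = f(b) in ℤ_{64}. Then 27a + 12 ≡ 27b + 12 (mod 64), therefore 27(a − b) ≡ 0 (mod 64).
Since gcd(27, 64) = 1, 27 is invertible modulo 64, so a − b ≡ 0 (mod 64), i.e. a = b.
We now compute 27⁻¹ mod 64 explicitly. Euclid's algorithm: 64 = 2·27 + 10, 27 = 2·10 + 7, 10 = 1·7 + 3, 7 = 2·3 + 1; back-substituting gives 1 = 19·27 − 8·64, so 27⁻¹ ≡ 19 (mod 64).
For any y ∈ ℤ_{64}, x = 19(y − 12) mod 64 satisfies f(x) = 27·19(y − 12) + 12 ≡ y (since 27·19 ≡ 1 mod 64). So every y has a preimage.
Therefore f is bijective.
Since f is bijective, we compute f⁻¹(41): solve 27x + 12 ≡ 41 (mod 64), i.e. 27x ≡ 29 (mod 64).
Multiplying by 27⁻¹ = 19 gives x ≡ 19·29 = 551 = 8·64 + 39 ≡ 39 (mod 64).
Check: f(39) = 27·39 + 12 = 1065 = 16·64 + 41 ≡ 41 (mod 64).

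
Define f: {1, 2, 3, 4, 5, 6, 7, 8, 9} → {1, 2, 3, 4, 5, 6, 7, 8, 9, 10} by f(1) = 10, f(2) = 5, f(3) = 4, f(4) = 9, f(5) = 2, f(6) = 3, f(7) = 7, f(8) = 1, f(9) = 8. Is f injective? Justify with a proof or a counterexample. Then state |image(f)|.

The values f(1), …, f(9) are 10, 5, 4, 9, 2, 3, 7, 1, 8 — all distinct.
So f(s) = f(t) only when s = t, and f is injective.
The image of f is {1, 2, 3, 4, 5, 7, 8, 9, 10}, which has 9 elements.

9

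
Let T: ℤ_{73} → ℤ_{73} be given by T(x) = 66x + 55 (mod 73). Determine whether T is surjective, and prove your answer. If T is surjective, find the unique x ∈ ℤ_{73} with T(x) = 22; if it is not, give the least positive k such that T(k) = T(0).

36

Since gcd(66, 73) = 1, 66 is invertible modulo 73. Euclid's algorithm: 73 = 1·66 + 7, 66 = 9·7 + 3, 7 = 2·3 + 1; back-substituting gives 1 = 52·66 − 47·73, so 66⁻¹ ≡ 52 (mod 73).
Then y ↦ 52(y − 55) is a two-sided inverse to T, so every y ∈ ℤ_{73} has a preimage.
Hence T is surjective.
Since T is surjective, we compute T⁻¹(22): solve 66x + 55 ≡ 22 (mod 73), i.e. 66x ≡ 40 (mod 73).
Multiplying by 66⁻¹ = 52 gives x ≡ 52·40 = 2080 = 28·73 + 36 ≡ 36 (mod 73).
Check: T(36) = 66·36 + 55 = 2431 = 33·73 + 22 ≡ 22 (mod 73).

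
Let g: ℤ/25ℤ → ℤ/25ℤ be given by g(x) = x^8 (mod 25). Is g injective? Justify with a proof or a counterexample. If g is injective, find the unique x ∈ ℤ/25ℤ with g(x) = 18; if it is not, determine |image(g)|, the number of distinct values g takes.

g(3): Repeated squaring mod 25: 3^1 ≡ 3, 3^2 ≡ 3² = 9, 3^4 ≡ 9² = 81 ≡ 6, 3^8 ≡ 6² = 36 ≡ 11. So 3^8 ≡ 11 (mod 25).
g(4): Repeated squaring mod 25: 4^1 ≡ 4, 4^2 ≡ 4² = 16, 4^4 ≡ 16² = 256 ≡ 6, 4^8 ≡ 6² = 36 ≡ 11. So 4^8 ≡ 11 (mod 25).
So g(3) = g(4) = 11 while 3 ≠ 4, hence g is not injective.
Since g is not injective, we determine |image(g)|. Computing x^8 mod 25 for each x (by repeated squaring, reducing mod 25 at every step), the values g(0), g(1), …, g(24) are: 0, 1, 6, 11, 11, 0, 16, 1, 16, 21, 0, 6, 21, 21, 6, 0, 21, 16, 1, 16, 0, 11, 11, 6, 1.
The distinct values are {0, 1, 6, 11, 16, 21}; there are 6 of them.

6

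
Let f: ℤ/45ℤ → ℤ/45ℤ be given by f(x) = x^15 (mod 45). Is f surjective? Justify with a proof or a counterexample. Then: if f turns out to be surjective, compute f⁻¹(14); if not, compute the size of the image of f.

15

f(0) = 0^15 = 0.
f(15): Repeated squaring mod 45: 15^1 ≡ 15, 15^2 ≡ 15² = 225 ≡ 0, 15^4 ≡ 0² = 0, 15^8 ≡ 0² = 0. Since 15 = 8 + 4 + 2 + 1, 15^15 ≡ 0·0·0·15: 0·0 = 0, then 0·0 = 0, then 0·15 = 0. So 15^15 ≡ 0 (mod 45).
So f(0) = f(15) = 0 while 0 ≠ 15, thus f is not injective.
A non-injective map from the 45-element set ℤ/45ℤ to itself takes at most 44 distinct values, so it cannot be surjective. Hence f is not surjective.
Since f is not surjective, we determine |image(f)|. Computing x^15 mod 45 for each x (by repeated squaring, reducing mod 45 at every step), the values f(0), f(1), …, f(44) are: 0, 1, 8, 27, 19, 35, 36, 28, 17, 9, 10, 26, 18, 37, 44, 0, 1, 8, 27, 19, 35, 36, 28, 17, 9, 10, 26, 18, 37, 44, 0, 1, 8, 27, 19, 35, 36, 28, 17, 9, 10, 26, 18, 37, 44.
The distinct values are {0, 1, 8, 9, 10, 17, 18, 19, 26, 27, 28, 35, 36, 37, 44}; there are 15 of them.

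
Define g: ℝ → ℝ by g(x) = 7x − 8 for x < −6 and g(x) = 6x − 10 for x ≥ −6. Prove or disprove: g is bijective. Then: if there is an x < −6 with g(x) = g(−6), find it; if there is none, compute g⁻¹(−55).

Both pieces are strictly increasing (slopes 7 and 6), so each is injective on its own interval.
The left piece maps (−∞, −6) onto (−∞, −50); the right piece maps [−6, ∞) onto [−46, ∞).
The images leave a gap (−50 has no preimage), so g is not surjective, hence not bijective.
Because the two images are disjoint, no x < −6 has g(x) = g(−6), so we compute g⁻¹(−55): −55 lies in (−∞, −50), so solve 7x − 8 = −55: x = (−55 + 8)/7 = −47/7.

-47/7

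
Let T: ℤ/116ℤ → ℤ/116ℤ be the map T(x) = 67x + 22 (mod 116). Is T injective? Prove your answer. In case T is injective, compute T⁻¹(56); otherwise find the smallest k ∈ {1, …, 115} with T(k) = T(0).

94

By definition, injectivity means: for all s, t in the domain, T(s) = T(t) implies s = t.
If T(s) = T(t), then 67s ≡ 67t (mod 116). Because gcd(67, 116) = 1, we may cancel 67 to get s ≡ t (mod 116).
Thus T is injective.
We now compute 67⁻¹ mod 116 explicitly. Euclid's algorithm: 116 = 1·67 + 49, 67 = 1·49 + 18, 49 = 2·18 + 13, 18 = 1·13 + 5, 13 = 2·5 + 3, 5 = 1·3 + 2, 3 = 1·2 + 1; back-substituting gives 1 = 71·67 − 41·116, so 67⁻¹ ≡ 71 (mod 116).
Since T is injective, we find T⁻¹(56): we need 67x ≡ 56 − 22 ≡ 34 (mod 116). Using 67⁻¹ = 71: x ≡ 71·34 = 2414 = 20·116 + 94, so x = 94.
Check: T(94) = 67·94 + 22 = 6320 = 54·116 + 56 ≡ 56 (mod 116).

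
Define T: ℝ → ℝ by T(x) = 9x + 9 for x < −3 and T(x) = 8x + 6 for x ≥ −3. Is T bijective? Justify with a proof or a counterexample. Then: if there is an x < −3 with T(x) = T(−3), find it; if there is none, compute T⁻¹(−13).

Both pieces are strictly increasing (slopes 9 and 8), so each is injective on its own interval.
The left piece maps (−∞, −3) onto (−∞, −18); the right piece maps [−3, ∞) onto [−18, ∞).
Since −18 = −18, the images partition ℝ: T is injective and surjective, hence bijective.
Because the two images are disjoint, no x < −3 has T(x) = T(−3), so we compute T⁻¹(−13): −13 lies in [−18, ∞), so solve 8x + 6 = −13: x = (−13 − 6)/8 = −19/8.

-19/8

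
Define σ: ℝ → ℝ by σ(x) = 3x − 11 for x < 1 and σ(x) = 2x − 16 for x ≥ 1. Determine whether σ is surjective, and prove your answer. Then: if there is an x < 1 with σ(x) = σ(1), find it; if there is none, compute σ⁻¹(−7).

-1

Both pieces are strictly increasing (slopes 3 and 2), so each is injective on its own interval.
The left piece maps (−∞, 1) onto (−∞, −8); the right piece maps [1, ∞) onto [−14, ∞).
The union (−∞, −8) ∪ [−14, ∞) covers ℝ, so σ is surjective.
For the follow-up: the images overlap, so an x < 1 with σ(x) = σ(1) exists. σ(1) = −14; solving 3x − 11 = −14 for x < 1 gives x = (−14 + 11)/3 = −1.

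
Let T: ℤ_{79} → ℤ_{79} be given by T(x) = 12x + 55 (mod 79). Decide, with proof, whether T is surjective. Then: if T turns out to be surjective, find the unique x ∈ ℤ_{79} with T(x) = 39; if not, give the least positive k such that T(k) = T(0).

25

Since gcd(12, 79) = 1, 12 is invertible modulo 79. Euclid's algorithm: 79 = 6·12 + 7, 12 = 1·7 + 5, 7 = 1·5 + 2, 5 = 2·2 + 1; back-substituting gives 1 = 33·12 − 5·79, so 12⁻¹ ≡ 33 (mod 79).
For any y ∈ ℤ_{79}, x = 33(y − 55) mod 79 satisfies T(x) = 12·33(y − 55) + 55 ≡ y (since 12·33 ≡ 1 mod 79). So every y has a preimage.
So T is surjective.
Since T is surjective, we compute T⁻¹(39): solve 12x + 55 ≡ 39 (mod 79), i.e. 12x ≡ 63 (mod 79).
Multiplying by 12⁻¹ = 33 gives x ≡ 33·63 = 2079 = 26·79 + 25 ≡ 25 (mod 79).
Check: T(25) = 12·25 + 55 = 355 = 4·79 + 39 ≡ 39 (mod 79).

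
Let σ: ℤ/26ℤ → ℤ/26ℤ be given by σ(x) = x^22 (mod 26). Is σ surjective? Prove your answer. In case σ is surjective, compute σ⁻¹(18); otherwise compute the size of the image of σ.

14

σ(12): Repeated squaring mod 26: 12^1 ≡ 12, 12^2 ≡ 12² = 144 ≡ 14, 12^4 ≡ 14² = 196 ≡ 14, 12^8 ≡ 14² = 196 ≡ 14, 12^16 ≡ 14² = 196 ≡ 14. Since 22 = 16 + 4 + 2, 12^22 ≡ 14·14·14: 14·14 = 196 ≡ 14, then 14·14 = 196 ≡ 14. So 12^22 ≡ 14 (mod 26).
σ(14): Repeated squaring mod 26: 14^1 ≡ 14, 14^2 ≡ 14² = 196 ≡ 14, 14^4 ≡ 14² = 196 ≡ 14, 14^8 ≡ 14² = 196 ≡ 14, 14^16 ≡ 14² = 196 ≡ 14. Since 22 = 16 + 4 + 2, 14^22 ≡ 14·14·14: 14·14 = 196 ≡ 14, then 14·14 = 196 ≡ 14. So 14^22 ≡ 14 (mod 26).
So σ(12) = σ(14) = 14 while 12 ≠ 14, thus σ is not injective.
A non-injective map from the 26-element set ℤ/26ℤ to itself takes at most 25 distinct values, so it cannot be surjective. Hence σ is not surjective.
Since σ is not surjective, we determine |image(σ)|. Computing x^22 mod 26 for each x (by repeated squaring, reducing mod 26 at every step), the values σ(0), σ(1), …, σ(25) are: 0, 1, 10, 3, 22, 25, 4, 17, 12, 9, 16, 23, 14, 13, 14, 23, 16, 9, 12, 17, 4, 25, 22, 3, 10, 1.
The distinct values are {0, 1, 3, 4, 9, 10, 12, 13, 14, 16, 17, 22, 23, 25}; there are 14 of them.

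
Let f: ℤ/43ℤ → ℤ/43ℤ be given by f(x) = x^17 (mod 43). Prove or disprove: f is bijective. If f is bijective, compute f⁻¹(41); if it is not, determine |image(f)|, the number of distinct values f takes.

Since 43 is prime, the nonzero elements of ℤ/43ℤ form a cyclic group of order 42.
As gcd(17, 42) = 1, raising to the 17th power is a bijection on this group: if x_1^17 ≡ x_2^17 then (x_1x_2^{−1})^17 = 1, and the only element of order dividing gcd(17, 42) = 1 is 1, so x_1 = x_2.
With f(0) = 0 this makes f injective on all of ℤ/43ℤ, hence bijective (finite equal-size domain and codomain). In particular f is bijective.
Since f is bijective, we find the preimage of 41. The inverse of x ↦ x^17 on (ℤ/43ℤ)^× is x ↦ x^5, because 17·5 = 85 = 2·42 + 1 ≡ 1 (mod 42) and x^{42} = 1 for x ≠ 0 (Fermat). So f⁻¹(41) = 41^5 mod 43.
Repeated squaring mod 43: 41^1 ≡ 41, 41^2 ≡ 41² = 1681 ≡ 4, 41^4 ≡ 4² = 16. Since 5 = 4 + 1, 41^5 ≡ 16·41: 16·41 = 656 ≡ 11. So 41^5 ≡ 11 (mod 43).
Hence f⁻¹(41) = 11.

11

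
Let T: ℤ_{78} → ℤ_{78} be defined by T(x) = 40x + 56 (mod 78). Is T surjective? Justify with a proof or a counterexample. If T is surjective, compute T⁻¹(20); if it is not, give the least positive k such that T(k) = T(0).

39

Since gcd(40, 78) = 2, we have 40x ≡ 0 (mod 2) for all x, so T(x) ≡ 0 (mod 2).
But 1 ≢ 0 (mod 2), so 1 ∈ ℤ_{78} has no preimage. Thus T is not surjective.
Since T is not surjective, we find the least positive k with T(k) = T(0): this means 40k ≡ 0 (mod 78), i.e. 78 ∣ 40k. Since gcd(40, 78) = 2, dividing through by 2 this holds exactly when 39 ∣ 20k, and as gcd(20, 39) = 1, exactly when 39 ∣ k.
The smallest positive such k is 39.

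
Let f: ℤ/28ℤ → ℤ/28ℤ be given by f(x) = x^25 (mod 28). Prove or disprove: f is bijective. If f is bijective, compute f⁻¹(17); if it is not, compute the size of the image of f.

f(0) = 0^25 = 0.
f(14): Repeated squaring mod 28: 14^1 ≡ 14, 14^2 ≡ 14² = 196 ≡ 0, 14^4 ≡ 0² = 0, 14^8 ≡ 0² = 0, 14^16 ≡ 0² = 0. Since 25 = 16 + 8 + 1, 14^25 ≡ 0·0·14: 0·0 = 0, then 0·14 = 0. So 14^25 ≡ 0 (mod 28).
So f(0) = f(14) = 0 while 0 ≠ 14, hence f is not injective, hence not bijective.
Since f is not bijective, we determine |image(f)|. Computing x^25 mod 28 for each x (by repeated squaring, reducing mod 28 at every step), the values f(0), f(1), …, f(27) are: 0, 1, 16, 3, 4, 5, 20, 7, 8, 9, 24, 11, 12, 13, 0, 15, 16, 17, 4, 19, 20, 21, 8, 23, 24, 25, 12, 27.
The distinct values are {0, 1, 3, 4, 5, 7, 8, 9, 11, 12, 13, 15, 16, 17, 19, 20, 21, 23, 24, 25, 27}; there are 21 of them.

21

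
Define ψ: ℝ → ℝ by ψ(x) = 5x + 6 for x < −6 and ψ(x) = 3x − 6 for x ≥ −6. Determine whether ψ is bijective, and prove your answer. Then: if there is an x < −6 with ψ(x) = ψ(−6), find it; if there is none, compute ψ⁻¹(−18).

-4

Both pieces are strictly increasing (slopes 5 and 3), so each is injective on its own interval.
The left piece maps (−∞, −6) onto (−∞, −24); the right piece maps [−6, ∞) onto [−24, ∞).
Since −24 = −24, the images partition ℝ: ψ is injective and surjective, hence bijective.
Because the two images are disjoint, no x < −6 has ψ(x) = ψ(−6), so we compute ψ⁻¹(−18): −18 lies in [−24, ∞), so solve 3x − 6 = −18: x = (−18 + 6)/3 = −4.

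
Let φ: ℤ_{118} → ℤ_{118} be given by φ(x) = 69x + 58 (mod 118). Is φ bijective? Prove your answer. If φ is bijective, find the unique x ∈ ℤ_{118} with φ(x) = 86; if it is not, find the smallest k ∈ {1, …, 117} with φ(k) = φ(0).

50

If φ(x_1) = φ(x_2), then 69x_1 ≡ 69x_2 (mod 118). Because gcd(69, 118) = 1, we may cancel 69 to get x_1 ≡ x_2 (mod 118).
We now compute 69⁻¹ mod 118 explicitly. Euclid's algorithm: 118 = 1·69 + 49, 69 = 1·49 + 20, 49 = 2·20 + 9, 20 = 2·9 + 2, 9 = 4·2 + 1; back-substituting gives 1 = 65·69 − 38·118, so 69⁻¹ ≡ 65 (mod 118).
Then y ↦ 65(y − 58) is a two-sided inverse to φ, so every y ∈ ℤ_{118} has a preimage.
Thus φ is bijective.
Since φ is bijective, we compute φ⁻¹(86): solve 69x + 58 ≡ 86 (mod 118), i.e. 69x ≡ 28 (mod 118).
Multiplying by 69⁻¹ = 65 gives x ≡ 65·28 = 1820 = 15·118 + 50 ≡ 50 (mod 118).
Check: φ(50) = 69·50 + 58 = 3508 = 29·118 + 86 ≡ 86 (mod 118).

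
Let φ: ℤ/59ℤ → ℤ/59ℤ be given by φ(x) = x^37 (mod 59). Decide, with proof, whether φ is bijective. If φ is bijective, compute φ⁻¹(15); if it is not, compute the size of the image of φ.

49

Since 59 is prime, the nonzero elements of ℤ/59ℤ form a cyclic group of order 58.
As gcd(37, 58) = 1, raising to the 37th power is a bijection on this group: if u^37 ≡ v^37 then (uv^{−1})^37 = 1, and the only element of order dividing gcd(37, 58) = 1 is 1, so u = v.
With φ(0) = 0 this makes φ injective on all of ℤ/59ℤ, hence bijective (finite equal-size domain and codomain). In particular φ is bijective.
Since φ is bijective, we find the preimage of 15. The inverse of x ↦ x^37 on (ℤ/59ℤ)^× is x ↦ x^11, because 37·11 = 407 = 7·58 + 1 ≡ 1 (mod 58) and x^{58} = 1 for x ≠ 0 (Fermat). So φ⁻¹(15) = 15^11 mod 59.
Repeated squaring mod 59: 15^1 ≡ 15, 15^2 ≡ 15² = 225 ≡ 48, 15^4 ≡ 48² = 2304 ≡ 3, 15^8 ≡ 3² = 9. Since 11 = 8 + 2 + 1, 15^11 ≡ 9·48·15: 9·48 = 432 ≡ 19, then 19·15 = 285 ≡ 49. So 15^11 ≡ 49 (mod 59).
Hence φ⁻¹(15) = 49.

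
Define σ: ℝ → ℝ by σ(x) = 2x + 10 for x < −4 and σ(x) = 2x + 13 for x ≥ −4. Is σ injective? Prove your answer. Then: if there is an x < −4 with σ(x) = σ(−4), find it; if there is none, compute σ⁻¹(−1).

-11/2

Both pieces are strictly increasing (slopes 2 and 2), so each is injective on its own interval.
The left piece maps (−∞, −4) onto (−∞, 2); the right piece maps [−4, ∞) onto [5, ∞).
These images are disjoint, so no value is attained by both pieces. Therefore σ is injective.
Because the two images are disjoint, no x < −4 has σ(x) = σ(−4), so we compute σ⁻¹(−1): −1 lies in (−∞, 2), so solve 2x + 10 = −1: x = (−1 − 10)/2 = −11/2.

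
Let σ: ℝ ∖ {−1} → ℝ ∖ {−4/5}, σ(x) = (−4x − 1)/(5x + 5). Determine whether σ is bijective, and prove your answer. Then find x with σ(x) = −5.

Suppose σ(a) = σ(b). Cross-multiplying: (−4a − 1)(5b + 5) = (−4b − 1)(5a + 5).
Expanding both sides and cancelling the symmetric terms leaves −15·(a − b) = 0. Since −15 ≠ 0, a = b. So σ is injective.
For any y ≠ −4/5, solving y(5x + 5) = −4x − 1 for x gives a well-defined x ≠ −1. So σ is surjective.
Thus σ is bijective.
Solving σ(x) = −5: cross-multiplying gives −4x − 1 = −5(5x + 5), which rearranges to 21x = −24, so x = −8/7.

-8/7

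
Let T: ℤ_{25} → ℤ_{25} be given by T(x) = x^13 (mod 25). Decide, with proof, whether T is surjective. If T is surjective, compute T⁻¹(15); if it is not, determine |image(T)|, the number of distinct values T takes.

T(0) = 0^13 = 0.
T(5): Repeated squaring mod 25: 5^1 ≡ 5, 5^2 ≡ 5² = 25 ≡ 0, 5^4 ≡ 0² = 0, 5^8 ≡ 0² = 0. Since 13 = 8 + 4 + 1, 5^13 ≡ 0·0·5: 0·0 = 0, then 0·5 = 0. So 5^13 ≡ 0 (mod 25).
So T(0) = T(5) = 0 while 0 ≠ 5, therefore T is not injective.
A non-injective map from the 25-element set ℤ_{25} to itself takes at most 24 distinct values, so it cannot be surjective. Therefore T is not surjective.
Since T is not surjective, we determine |image(T)|. Computing x^13 mod 25 for each x (by repeated squaring, reducing mod 25 at every step), the values T(0), T(1), …, T(24) are: 0, 1, 17, 23, 14, 0, 16, 7, 13, 4, 0, 6, 22, 3, 19, 0, 21, 12, 18, 9, 0, 11, 2, 8, 24.
The distinct values are {0, 1, 2, 3, 4, 6, 7, 8, 9, 11, 12, 13, 14, 16, 17, 18, 19, 21, 22, 23, 24}; there are 21 of them.

21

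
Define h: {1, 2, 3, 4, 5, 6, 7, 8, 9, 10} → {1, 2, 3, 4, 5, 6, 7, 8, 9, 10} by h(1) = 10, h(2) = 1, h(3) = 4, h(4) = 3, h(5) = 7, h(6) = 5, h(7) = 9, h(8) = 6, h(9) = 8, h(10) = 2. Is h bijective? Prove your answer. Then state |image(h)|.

The values 10, 1, 4, 3, 7, 5, 9, 6, 8, 2 are a permutation of {1, 2, 3, 4, 5, 6, 7, 8, 9, 10}: each element appears exactly once.
So h is injective and surjective, hence bijective.
The image of h is {1, 2, 3, 4, 5, 6, 7, 8, 9, 10}, which has 10 elements.

10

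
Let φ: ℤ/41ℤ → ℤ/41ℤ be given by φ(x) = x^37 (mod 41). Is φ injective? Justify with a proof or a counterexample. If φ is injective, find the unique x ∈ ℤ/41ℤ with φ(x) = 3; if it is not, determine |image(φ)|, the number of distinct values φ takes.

38

Since 41 is prime, the nonzero elements of ℤ/41ℤ form a cyclic group of order 40.
As gcd(37, 40) = 1, raising to the 37th power is a bijection on this group: if s^37 ≡ t^37 then (st^{−1})^37 = 1, and the only element of order dividing gcd(37, 40) = 1 is 1, so s = t.
With φ(0) = 0 this makes φ injective on all of ℤ/41ℤ, hence bijective (finite equal-size domain and codomain). In particular φ is injective.
Since φ is injective, we find the preimage of 3. The inverse of x ↦ x^37 on (ℤ/41ℤ)^× is x ↦ x^13, because 37·13 = 481 = 12·40 + 1 ≡ 1 (mod 40) and x^{40} = 1 for x ≠ 0 (Fermat). So φ⁻¹(3) = 3^13 mod 41.
Repeated squaring mod 41: 3^1 ≡ 3, 3^2 ≡ 3² = 9, 3^4 ≡ 9² = 81 ≡ 40, 3^8 ≡ 40² = 1600 ≡ 1. Since 13 = 8 + 4 + 1, 3^13 ≡ 1·40·3: 1·40 = 40, then 40·3 = 120 ≡ 38. So 3^13 ≡ 38 (mod 41).
Hence φ⁻¹(3) = 38.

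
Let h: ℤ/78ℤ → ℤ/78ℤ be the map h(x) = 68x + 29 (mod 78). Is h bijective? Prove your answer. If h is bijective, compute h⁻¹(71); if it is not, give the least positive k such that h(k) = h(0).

We have gcd(68, 78) = 2 > 1. Taking u = 0 and v = 39: h(0) = 29 and h(39) = 68·39 + 29 = 2681 ≡ 29 (mod 78).
So h(0) = h(39) while 0 ≠ 39, hence h is not injective, hence not bijective.
Since h is not bijective, we find the least positive k with h(k) = h(0): this means 68k ≡ 0 (mod 78), i.e. 78 ∣ 68k. Since gcd(68, 78) = 2, dividing through by 2 this holds exactly when 39 ∣ 34k, and as gcd(34, 39) = 1, exactly when 39 ∣ k.
The smallest positive such k is 39.

39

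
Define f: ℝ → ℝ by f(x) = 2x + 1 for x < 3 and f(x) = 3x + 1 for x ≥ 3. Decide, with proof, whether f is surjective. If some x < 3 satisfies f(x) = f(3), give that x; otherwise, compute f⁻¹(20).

Both pieces are strictly increasing (slopes 2 and 3), so each is injective on its own interval.
The left piece maps (−∞, 3) onto (−∞, 7); the right piece maps [3, ∞) onto [10, ∞).
The union (−∞, 7) ∪ [10, ∞) omits the interval between 7 and 10; in particular 7 has no preimage. So f is not surjective.
Because the two images are disjoint, no x < 3 has f(x) = f(3), so we compute f⁻¹(20): 20 lies in [10, ∞), so solve 3x + 1 = 20: x = (20 − 1)/3 = 19/3.

19/3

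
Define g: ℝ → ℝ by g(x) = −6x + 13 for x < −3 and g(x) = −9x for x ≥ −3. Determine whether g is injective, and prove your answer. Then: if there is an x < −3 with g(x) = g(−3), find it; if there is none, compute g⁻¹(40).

-9/2

Both pieces are strictly decreasing (slopes −6 and −9), so each is injective on its own interval.
The left piece maps (−∞, −3) onto (31, ∞); the right piece maps [−3, ∞) onto (−∞, 27].
These images are disjoint, so no value is attained by both pieces. Hence g is injective.
Because the two images are disjoint, no x < −3 has g(x) = g(−3), so we compute g⁻¹(40): 40 lies in (31, ∞), so solve −6x + 13 = 40: x = (40 − 13)/(−6) = −9/2.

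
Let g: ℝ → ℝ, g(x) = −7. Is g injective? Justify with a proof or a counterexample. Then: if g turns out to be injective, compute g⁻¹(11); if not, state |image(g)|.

1

g(0) = −7 = g(1) with 0 ≠ 1, so g is not injective.
Since g is not injective, we state |image(g)|: the image of g is {−7}, which has 1 element.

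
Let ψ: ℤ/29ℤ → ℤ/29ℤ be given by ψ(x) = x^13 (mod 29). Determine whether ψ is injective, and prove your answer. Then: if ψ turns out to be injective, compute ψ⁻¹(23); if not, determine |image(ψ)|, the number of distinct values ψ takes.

Since 29 is prime, the nonzero elements of ℤ/29ℤ form a cyclic group of order 28.
As gcd(13, 28) = 1, raising to the 13th power is a bijection on this group: if a^13 ≡ b^13 then (ab^{−1})^13 = 1, and the only element of order dividing gcd(13, 28) = 1 is 1, so a = b.
With ψ(0) = 0 this makes ψ injective on all of ℤ/29ℤ, hence bijective (finite equal-size domain and codomain). In particular ψ is injective.
Since ψ is injective, we find the preimage of 23. The inverse of x ↦ x^13 on (ℤ/29ℤ)^× is x ↦ x^13, because 13·13 = 169 = 6·28 + 1 ≡ 1 (mod 28) and x^{28} = 1 for x ≠ 0 (Fermat). So ψ⁻¹(23) = 23^13 mod 29.
Repeated squaring mod 29: 23^1 ≡ 23, 23^2 ≡ 23² = 529 ≡ 7, 23^4 ≡ 7² = 49 ≡ 20, 23^8 ≡ 20² = 400 ≡ 23. Since 13 = 8 + 4 + 1, 23^13 ≡ 23·20·23: 23·20 = 460 ≡ 25, then 25·23 = 575 ≡ 24. So 23^13 ≡ 24 (mod 29).
Hence ψ⁻¹(23) = 24.

24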